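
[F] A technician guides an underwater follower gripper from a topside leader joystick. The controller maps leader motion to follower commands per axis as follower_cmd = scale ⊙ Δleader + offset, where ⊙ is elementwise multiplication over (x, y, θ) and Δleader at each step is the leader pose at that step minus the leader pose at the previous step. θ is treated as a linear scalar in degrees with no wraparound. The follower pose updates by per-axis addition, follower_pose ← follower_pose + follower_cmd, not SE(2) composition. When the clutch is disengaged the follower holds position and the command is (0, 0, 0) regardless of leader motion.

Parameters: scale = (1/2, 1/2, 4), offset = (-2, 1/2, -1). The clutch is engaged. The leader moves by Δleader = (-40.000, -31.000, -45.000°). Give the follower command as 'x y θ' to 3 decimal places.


-22.000 -15.000 -181.000

axis x: 1/2·-40.000 + -2 = -22.000
axis y: 1/2·-31.000 + 1/2 = -15.000
axis θ: 4·-45.000 + -1 = -181.000


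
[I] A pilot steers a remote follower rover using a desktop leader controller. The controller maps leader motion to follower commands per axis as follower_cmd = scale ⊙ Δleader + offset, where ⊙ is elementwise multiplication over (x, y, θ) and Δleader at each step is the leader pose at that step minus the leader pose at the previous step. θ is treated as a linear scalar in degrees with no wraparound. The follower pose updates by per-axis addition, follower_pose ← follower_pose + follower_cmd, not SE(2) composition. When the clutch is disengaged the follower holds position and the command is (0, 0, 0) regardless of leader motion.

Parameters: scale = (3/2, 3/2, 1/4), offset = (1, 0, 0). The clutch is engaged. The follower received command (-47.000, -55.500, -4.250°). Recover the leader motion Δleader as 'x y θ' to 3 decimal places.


axis x: (-47.000 − 1) / (3/2) = -32.000
axis y: (-55.500 − 0) / (3/2) = -37.000
axis θ: (-4.250 − 0) / (1/4) = -17.000

-32.000 -37.000 -17.000


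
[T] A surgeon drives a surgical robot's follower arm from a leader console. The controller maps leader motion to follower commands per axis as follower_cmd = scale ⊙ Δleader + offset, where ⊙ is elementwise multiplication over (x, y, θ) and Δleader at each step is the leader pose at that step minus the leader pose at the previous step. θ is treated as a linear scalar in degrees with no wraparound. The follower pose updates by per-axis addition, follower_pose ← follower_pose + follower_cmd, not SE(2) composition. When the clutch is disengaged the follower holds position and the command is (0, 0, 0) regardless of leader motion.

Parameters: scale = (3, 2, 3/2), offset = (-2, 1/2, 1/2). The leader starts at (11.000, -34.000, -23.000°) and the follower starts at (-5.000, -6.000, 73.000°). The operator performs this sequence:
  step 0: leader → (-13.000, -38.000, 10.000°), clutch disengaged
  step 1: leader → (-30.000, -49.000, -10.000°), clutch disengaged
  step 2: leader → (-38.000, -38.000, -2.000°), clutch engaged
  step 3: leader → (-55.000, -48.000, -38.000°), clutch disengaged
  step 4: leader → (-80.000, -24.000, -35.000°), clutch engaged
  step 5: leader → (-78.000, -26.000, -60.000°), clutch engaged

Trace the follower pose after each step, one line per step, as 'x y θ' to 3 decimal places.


-5.000 -6.000 73.000
-5.000 -6.000 73.000
-31.000 16.500 85.500
-31.000 16.500 85.500
-108.000 65.000 90.500
-104.000 61.500 53.500

step 0: Δleader=(-24.000, -4.000, 33.000°), disengaged; cmd=(0,0,0) → follower holds at (-5.000, -6.000, 73.000°)
step 1: Δleader=(-17.000, -11.000, -20.000°), disengaged; cmd=(0,0,0) → follower holds at (-5.000, -6.000, 73.000°)
step 2: Δleader=(-8.000, 11.000, 8.000°), engaged; cmd=(-26.000, 22.500, 12.500°) → follower=(-31.000, 16.500, 85.500°)
step 3: Δleader=(-17.000, -10.000, -36.000°), disengaged; cmd=(0,0,0) → follower holds at (-31.000, 16.500, 85.500°)
step 4: Δleader=(-25.000, 24.000, 3.000°), engaged; cmd=(-77.000, 48.500, 5.000°) → follower=(-108.000, 65.000, 90.500°)
step 5: Δleader=(2.000, -2.000, -25.000°), engaged; cmd=(4.000, -3.500, -37.000°) → follower=(-104.000, 61.500, 53.500°)


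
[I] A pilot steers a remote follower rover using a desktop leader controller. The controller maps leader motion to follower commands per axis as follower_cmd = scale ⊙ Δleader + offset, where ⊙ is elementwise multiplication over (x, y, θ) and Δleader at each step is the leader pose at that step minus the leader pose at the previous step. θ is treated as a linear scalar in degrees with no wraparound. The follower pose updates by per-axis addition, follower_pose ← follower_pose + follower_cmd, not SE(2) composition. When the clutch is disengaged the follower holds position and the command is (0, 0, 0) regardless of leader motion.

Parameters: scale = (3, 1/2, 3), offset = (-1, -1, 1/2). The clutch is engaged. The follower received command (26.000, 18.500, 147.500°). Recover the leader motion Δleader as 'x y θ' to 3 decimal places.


axis x: (26.000 − -1) / (3) = 9.000
axis y: (18.500 − -1) / (1/2) = 39.000
axis θ: (147.500 − 1/2) / (3) = 49.000

9.000 39.000 49.000


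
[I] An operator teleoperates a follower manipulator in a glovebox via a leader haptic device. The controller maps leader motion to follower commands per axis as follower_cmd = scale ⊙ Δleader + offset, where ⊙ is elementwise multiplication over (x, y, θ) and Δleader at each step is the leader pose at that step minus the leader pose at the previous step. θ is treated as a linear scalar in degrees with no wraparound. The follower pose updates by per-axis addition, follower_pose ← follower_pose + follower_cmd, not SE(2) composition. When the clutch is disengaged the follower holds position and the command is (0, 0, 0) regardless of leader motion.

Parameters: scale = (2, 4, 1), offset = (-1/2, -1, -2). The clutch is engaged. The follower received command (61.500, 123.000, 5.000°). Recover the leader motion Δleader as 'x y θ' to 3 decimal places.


31.000 31.000 7.000

axis x: (61.500 − -1/2) / (2) = 31.000
axis y: (123.000 − -1) / (4) = 31.000
axis θ: (5.000 − -2) / (1) = 7.000


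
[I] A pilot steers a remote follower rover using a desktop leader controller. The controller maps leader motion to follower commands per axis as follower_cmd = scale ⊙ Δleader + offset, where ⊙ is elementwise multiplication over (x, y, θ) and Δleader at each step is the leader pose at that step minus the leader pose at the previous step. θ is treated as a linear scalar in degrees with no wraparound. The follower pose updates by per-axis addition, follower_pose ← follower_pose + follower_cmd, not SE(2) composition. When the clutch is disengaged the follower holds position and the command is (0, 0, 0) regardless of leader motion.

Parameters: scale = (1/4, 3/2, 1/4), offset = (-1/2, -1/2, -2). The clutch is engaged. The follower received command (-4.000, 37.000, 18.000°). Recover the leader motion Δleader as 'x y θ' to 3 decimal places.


-14.000 25.000 80.000

axis x: (-4.000 − -1/2) / (1/4) = -14.000
axis y: (37.000 − -1/2) / (3/2) = 25.000
axis θ: (18.000 − -2) / (1/4) = 80.000


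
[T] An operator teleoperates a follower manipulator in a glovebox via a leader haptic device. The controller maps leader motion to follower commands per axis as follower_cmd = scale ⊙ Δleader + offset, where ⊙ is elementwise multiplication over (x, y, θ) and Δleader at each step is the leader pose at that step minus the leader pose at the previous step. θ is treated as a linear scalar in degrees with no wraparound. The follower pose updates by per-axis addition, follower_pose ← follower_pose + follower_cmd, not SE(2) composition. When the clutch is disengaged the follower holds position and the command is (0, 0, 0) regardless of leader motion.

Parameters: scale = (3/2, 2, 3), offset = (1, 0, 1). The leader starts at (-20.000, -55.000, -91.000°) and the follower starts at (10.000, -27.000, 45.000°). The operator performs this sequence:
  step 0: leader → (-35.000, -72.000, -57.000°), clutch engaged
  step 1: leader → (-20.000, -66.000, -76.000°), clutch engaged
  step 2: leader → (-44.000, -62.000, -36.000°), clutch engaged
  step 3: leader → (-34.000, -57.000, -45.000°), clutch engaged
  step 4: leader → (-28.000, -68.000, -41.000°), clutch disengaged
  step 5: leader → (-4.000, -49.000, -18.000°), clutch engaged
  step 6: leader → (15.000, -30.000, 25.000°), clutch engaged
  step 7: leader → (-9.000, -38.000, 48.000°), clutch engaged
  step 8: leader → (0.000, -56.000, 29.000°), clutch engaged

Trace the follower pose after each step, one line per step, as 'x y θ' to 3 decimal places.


step 0: Δleader=(-15.000, -17.000, 34.000°), engaged; cmd=(-21.500, -34.000, 103.000°) → follower=(-11.500, -61.000, 148.000°)
step 1: Δleader=(15.000, 6.000, -19.000°), engaged; cmd=(23.500, 12.000, -56.000°) → follower=(12.000, -49.000, 92.000°)
step 2: Δleader=(-24.000, 4.000, 40.000°), engaged; cmd=(-35.000, 8.000, 121.000°) → follower=(-23.000, -41.000, 213.000°)
step 3: Δleader=(10.000, 5.000, -9.000°), engaged; cmd=(16.000, 10.000, -26.000°) → follower=(-7.000, -31.000, 187.000°)
step 4: Δleader=(6.000, -11.000, 4.000°), disengaged; cmd=(0,0,0) → follower holds at (-7.000, -31.000, 187.000°)
step 5: Δleader=(24.000, 19.000, 23.000°), engaged; cmd=(37.000, 38.000, 70.000°) → follower=(30.000, 7.000, 257.000°)
step 6: Δleader=(19.000, 19.000, 43.000°), engaged; cmd=(29.500, 38.000, 130.000°) → follower=(59.500, 45.000, 387.000°)
step 7: Δleader=(-24.000, -8.000, 23.000°), engaged; cmd=(-35.000, -16.000, 70.000°) → follower=(24.500, 29.000, 457.000°)
step 8: Δleader=(9.000, -18.000, -19.000°), engaged; cmd=(14.500, -36.000, -56.000°) → follower=(39.000, -7.000, 401.000°)

-11.500 -61.000 148.000
12.000 -49.000 92.000
-23.000 -41.000 213.000
-7.000 -31.000 187.000
-7.000 -31.000 187.000
30.000 7.000 257.000
59.500 45.000 387.000
24.500 29.000 457.000
39.000 -7.000 401.000


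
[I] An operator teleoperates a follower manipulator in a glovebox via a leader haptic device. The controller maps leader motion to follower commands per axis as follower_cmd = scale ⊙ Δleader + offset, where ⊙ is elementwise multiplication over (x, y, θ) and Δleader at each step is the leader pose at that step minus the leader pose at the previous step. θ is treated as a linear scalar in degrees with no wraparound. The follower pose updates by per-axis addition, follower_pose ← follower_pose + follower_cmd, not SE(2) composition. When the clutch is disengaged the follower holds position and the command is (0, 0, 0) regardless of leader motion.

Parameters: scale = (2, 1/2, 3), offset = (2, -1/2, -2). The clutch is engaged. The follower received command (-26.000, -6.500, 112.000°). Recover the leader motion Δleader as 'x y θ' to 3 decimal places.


axis x: (-26.000 − 2) / (2) = -14.000
axis y: (-6.500 − -1/2) / (1/2) = -12.000
axis θ: (112.000 − -2) / (3) = 38.000

-14.000 -12.000 38.000


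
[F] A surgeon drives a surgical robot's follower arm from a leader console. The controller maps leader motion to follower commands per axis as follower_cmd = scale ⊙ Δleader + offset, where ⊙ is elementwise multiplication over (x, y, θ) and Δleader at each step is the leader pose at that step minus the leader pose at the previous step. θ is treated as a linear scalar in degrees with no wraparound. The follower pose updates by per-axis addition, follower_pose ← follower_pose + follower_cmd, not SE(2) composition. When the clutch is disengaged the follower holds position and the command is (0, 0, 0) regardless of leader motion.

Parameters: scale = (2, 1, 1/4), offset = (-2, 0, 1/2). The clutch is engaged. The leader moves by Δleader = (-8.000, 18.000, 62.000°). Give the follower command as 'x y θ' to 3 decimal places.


-18.000 18.000 16.000

axis x: 2·-8.000 + -2 = -18.000
axis y: 1·18.000 + 0 = 18.000
axis θ: 1/4·62.000 + 1/2 = 16.000


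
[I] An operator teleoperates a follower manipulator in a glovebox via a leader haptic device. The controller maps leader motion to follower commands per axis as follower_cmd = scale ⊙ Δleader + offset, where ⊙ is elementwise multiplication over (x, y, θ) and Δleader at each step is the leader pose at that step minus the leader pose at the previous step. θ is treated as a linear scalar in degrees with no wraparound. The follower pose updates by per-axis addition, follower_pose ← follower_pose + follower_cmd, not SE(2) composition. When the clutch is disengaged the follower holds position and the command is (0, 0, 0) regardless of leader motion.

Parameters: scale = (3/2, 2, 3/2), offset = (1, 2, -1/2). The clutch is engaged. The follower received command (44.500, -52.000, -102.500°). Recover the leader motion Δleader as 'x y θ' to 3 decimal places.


29.000 -27.000 -68.000

axis x: (44.500 − 1) / (3/2) = 29.000
axis y: (-52.000 − 2) / (2) = -27.000
axis θ: (-102.500 − -1/2) / (3/2) = -68.000


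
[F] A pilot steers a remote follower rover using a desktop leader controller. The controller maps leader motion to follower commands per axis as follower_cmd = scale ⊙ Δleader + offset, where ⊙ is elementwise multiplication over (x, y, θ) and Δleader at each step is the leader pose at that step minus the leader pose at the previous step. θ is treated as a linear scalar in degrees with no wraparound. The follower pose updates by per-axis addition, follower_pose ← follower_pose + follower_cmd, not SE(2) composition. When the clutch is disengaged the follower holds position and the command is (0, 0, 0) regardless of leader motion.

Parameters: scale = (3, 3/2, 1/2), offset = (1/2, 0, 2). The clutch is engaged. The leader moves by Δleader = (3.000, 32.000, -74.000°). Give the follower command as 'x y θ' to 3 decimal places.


axis x: 3·3.000 + 1/2 = 9.500
axis y: 3/2·32.000 + 0 = 48.000
axis θ: 1/2·-74.000 + 2 = -35.000

9.500 48.000 -35.000


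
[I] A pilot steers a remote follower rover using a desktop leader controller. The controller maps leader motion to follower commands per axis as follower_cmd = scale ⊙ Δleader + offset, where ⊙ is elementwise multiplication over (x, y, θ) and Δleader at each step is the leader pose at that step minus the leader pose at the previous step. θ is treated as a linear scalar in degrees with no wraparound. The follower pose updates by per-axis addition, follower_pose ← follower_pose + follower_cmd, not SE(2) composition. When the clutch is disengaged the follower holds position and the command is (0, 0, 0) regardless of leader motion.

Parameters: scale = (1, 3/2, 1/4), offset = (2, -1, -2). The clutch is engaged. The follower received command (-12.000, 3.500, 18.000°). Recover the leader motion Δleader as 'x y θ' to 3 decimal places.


-14.000 3.000 80.000

axis x: (-12.000 − 2) / (1) = -14.000
axis y: (3.500 − -1) / (3/2) = 3.000
axis θ: (18.000 − -2) / (1/4) = 80.000


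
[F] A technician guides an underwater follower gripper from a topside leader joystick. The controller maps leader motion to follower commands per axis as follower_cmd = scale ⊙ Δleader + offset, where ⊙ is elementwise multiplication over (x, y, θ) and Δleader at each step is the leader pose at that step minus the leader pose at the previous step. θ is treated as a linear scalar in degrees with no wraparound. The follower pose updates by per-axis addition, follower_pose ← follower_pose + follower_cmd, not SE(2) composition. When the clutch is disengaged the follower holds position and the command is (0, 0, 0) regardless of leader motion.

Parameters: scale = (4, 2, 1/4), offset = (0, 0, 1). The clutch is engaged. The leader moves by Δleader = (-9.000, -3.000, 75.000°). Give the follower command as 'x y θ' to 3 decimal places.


-36.000 -6.000 19.750

axis x: 4·-9.000 + 0 = -36.000
axis y: 2·-3.000 + 0 = -6.000
axis θ: 1/4·75.000 + 1 = 19.750


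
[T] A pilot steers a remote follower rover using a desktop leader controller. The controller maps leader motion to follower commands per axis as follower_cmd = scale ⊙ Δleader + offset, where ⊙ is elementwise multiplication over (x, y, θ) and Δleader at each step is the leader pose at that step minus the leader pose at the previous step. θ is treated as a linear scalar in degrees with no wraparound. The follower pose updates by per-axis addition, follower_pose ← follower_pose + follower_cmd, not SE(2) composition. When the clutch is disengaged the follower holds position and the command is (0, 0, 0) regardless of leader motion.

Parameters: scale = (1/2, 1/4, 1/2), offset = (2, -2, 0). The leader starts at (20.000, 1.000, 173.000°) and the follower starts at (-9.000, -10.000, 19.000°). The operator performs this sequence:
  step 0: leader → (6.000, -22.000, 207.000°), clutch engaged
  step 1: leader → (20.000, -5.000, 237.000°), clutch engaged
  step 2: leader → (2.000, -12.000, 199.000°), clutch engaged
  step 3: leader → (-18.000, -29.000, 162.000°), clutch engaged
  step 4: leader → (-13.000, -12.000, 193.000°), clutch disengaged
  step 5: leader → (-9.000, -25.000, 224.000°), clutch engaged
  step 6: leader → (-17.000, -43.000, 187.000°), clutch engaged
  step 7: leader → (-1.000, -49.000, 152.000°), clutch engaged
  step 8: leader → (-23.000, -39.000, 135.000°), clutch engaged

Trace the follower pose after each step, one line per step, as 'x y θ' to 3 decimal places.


-14.000 -17.750 36.000
-5.000 -15.500 51.000
-12.000 -19.250 32.000
-20.000 -25.500 13.500
-20.000 -25.500 13.500
-16.000 -30.750 29.000
-18.000 -37.250 10.500
-8.000 -40.750 -7.000
-17.000 -40.250 -15.500

step 0: Δleader=(-14.000, -23.000, 34.000°), engaged; cmd=(-5.000, -7.750, 17.000°) → follower=(-14.000, -17.750, 36.000°)
step 1: Δleader=(14.000, 17.000, 30.000°), engaged; cmd=(9.000, 2.250, 15.000°) → follower=(-5.000, -15.500, 51.000°)
step 2: Δleader=(-18.000, -7.000, -38.000°), engaged; cmd=(-7.000, -3.750, -19.000°) → follower=(-12.000, -19.250, 32.000°)
step 3: Δleader=(-20.000, -17.000, -37.000°), engaged; cmd=(-8.000, -6.250, -18.500°) → follower=(-20.000, -25.500, 13.500°)
step 4: Δleader=(5.000, 17.000, 31.000°), disengaged; cmd=(0,0,0) → follower holds at (-20.000, -25.500, 13.500°)
step 5: Δleader=(4.000, -13.000, 31.000°), engaged; cmd=(4.000, -5.250, 15.500°) → follower=(-16.000, -30.750, 29.000°)
step 6: Δleader=(-8.000, -18.000, -37.000°), engaged; cmd=(-2.000, -6.500, -18.500°) → follower=(-18.000, -37.250, 10.500°)
step 7: Δleader=(16.000, -6.000, -35.000°), engaged; cmd=(10.000, -3.500, -17.500°) → follower=(-8.000, -40.750, -7.000°)
step 8: Δleader=(-22.000, 10.000, -17.000°), engaged; cmd=(-9.000, 0.500, -8.500°) → follower=(-17.000, -40.250, -15.500°)


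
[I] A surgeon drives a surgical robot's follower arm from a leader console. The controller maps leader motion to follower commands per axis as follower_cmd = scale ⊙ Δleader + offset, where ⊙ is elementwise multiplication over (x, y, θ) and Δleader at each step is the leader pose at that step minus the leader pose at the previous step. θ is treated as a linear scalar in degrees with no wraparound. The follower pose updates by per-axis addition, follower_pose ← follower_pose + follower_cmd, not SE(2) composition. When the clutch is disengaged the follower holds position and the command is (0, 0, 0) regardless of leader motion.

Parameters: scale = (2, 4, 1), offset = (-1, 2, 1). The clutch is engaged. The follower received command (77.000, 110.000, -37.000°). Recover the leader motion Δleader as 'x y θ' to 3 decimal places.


39.000 27.000 -38.000

axis x: (77.000 − -1) / (2) = 39.000
axis y: (110.000 − 2) / (4) = 27.000
axis θ: (-37.000 − 1) / (1) = -38.000


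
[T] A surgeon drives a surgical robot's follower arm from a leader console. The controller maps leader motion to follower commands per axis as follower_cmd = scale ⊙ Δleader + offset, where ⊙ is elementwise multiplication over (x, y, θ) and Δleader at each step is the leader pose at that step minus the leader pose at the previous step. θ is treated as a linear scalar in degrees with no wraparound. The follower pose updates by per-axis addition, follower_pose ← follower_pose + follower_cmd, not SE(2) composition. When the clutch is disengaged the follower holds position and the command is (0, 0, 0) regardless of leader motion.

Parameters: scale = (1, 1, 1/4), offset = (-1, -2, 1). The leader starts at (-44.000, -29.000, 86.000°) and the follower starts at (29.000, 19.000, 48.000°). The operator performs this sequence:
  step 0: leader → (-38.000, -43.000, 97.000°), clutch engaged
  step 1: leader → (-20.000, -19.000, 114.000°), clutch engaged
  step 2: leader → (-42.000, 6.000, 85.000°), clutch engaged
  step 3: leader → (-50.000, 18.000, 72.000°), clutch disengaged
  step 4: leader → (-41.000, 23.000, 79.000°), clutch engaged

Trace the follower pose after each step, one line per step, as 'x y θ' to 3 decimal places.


step 0: Δleader=(6.000, -14.000, 11.000°), engaged; cmd=(5.000, -16.000, 3.750°) → follower=(34.000, 3.000, 51.750°)
step 1: Δleader=(18.000, 24.000, 17.000°), engaged; cmd=(17.000, 22.000, 5.250°) → follower=(51.000, 25.000, 57.000°)
step 2: Δleader=(-22.000, 25.000, -29.000°), engaged; cmd=(-23.000, 23.000, -6.250°) → follower=(28.000, 48.000, 50.750°)
step 3: Δleader=(-8.000, 12.000, -13.000°), disengaged; cmd=(0,0,0) → follower holds at (28.000, 48.000, 50.750°)
step 4: Δleader=(9.000, 5.000, 7.000°), engaged; cmd=(8.000, 3.000, 2.750°) → follower=(36.000, 51.000, 53.500°)

34.000 3.000 51.750
51.000 25.000 57.000
28.000 48.000 50.750
28.000 48.000 50.750
36.000 51.000 53.500


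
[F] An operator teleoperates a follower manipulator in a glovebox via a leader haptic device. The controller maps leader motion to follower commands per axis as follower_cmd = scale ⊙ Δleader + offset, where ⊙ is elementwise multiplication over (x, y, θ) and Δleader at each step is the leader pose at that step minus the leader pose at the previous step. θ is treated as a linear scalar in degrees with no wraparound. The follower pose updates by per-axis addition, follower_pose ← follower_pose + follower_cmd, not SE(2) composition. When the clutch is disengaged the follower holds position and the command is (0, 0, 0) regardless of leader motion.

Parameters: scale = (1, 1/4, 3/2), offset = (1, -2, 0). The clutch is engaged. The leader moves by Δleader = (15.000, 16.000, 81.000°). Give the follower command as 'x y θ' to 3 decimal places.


axis x: 1·15.000 + 1 = 16.000
axis y: 1/4·16.000 + -2 = 2.000
axis θ: 3/2·81.000 + 0 = 121.500

16.000 2.000 121.500


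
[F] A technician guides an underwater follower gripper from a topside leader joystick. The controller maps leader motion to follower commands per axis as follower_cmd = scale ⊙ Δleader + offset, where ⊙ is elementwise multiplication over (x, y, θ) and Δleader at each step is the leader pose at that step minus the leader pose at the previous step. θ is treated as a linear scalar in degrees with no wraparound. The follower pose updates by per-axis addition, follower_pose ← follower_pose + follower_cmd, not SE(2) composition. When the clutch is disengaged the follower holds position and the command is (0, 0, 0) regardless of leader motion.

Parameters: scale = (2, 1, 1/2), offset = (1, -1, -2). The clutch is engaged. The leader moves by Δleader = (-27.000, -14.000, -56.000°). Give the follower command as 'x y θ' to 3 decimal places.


axis x: 2·-27.000 + 1 = -53.000
axis y: 1·-14.000 + -1 = -15.000
axis θ: 1/2·-56.000 + -2 = -30.000

-53.000 -15.000 -30.000


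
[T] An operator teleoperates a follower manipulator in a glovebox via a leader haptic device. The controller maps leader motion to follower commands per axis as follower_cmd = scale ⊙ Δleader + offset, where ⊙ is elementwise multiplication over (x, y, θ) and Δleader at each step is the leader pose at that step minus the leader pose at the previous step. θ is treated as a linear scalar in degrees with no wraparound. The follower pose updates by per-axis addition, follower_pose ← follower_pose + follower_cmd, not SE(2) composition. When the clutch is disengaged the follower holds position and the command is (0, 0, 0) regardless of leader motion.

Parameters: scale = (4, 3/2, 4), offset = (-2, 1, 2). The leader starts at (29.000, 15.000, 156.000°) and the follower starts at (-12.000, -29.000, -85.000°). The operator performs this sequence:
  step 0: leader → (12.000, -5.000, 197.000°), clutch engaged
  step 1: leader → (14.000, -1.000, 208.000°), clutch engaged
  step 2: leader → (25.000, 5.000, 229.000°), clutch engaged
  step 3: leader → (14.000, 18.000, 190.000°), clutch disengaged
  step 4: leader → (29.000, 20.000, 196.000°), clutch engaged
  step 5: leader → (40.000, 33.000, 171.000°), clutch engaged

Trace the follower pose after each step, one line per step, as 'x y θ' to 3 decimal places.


step 0: Δleader=(-17.000, -20.000, 41.000°), engaged; cmd=(-70.000, -29.000, 166.000°) → follower=(-82.000, -58.000, 81.000°)
step 1: Δleader=(2.000, 4.000, 11.000°), engaged; cmd=(6.000, 7.000, 46.000°) → follower=(-76.000, -51.000, 127.000°)
step 2: Δleader=(11.000, 6.000, 21.000°), engaged; cmd=(42.000, 10.000, 86.000°) → follower=(-34.000, -41.000, 213.000°)
step 3: Δleader=(-11.000, 13.000, -39.000°), disengaged; cmd=(0,0,0) → follower holds at (-34.000, -41.000, 213.000°)
step 4: Δleader=(15.000, 2.000, 6.000°), engaged; cmd=(58.000, 4.000, 26.000°) → follower=(24.000, -37.000, 239.000°)
step 5: Δleader=(11.000, 13.000, -25.000°), engaged; cmd=(42.000, 20.500, -98.000°) → follower=(66.000, -16.500, 141.000°)

-82.000 -58.000 81.000
-76.000 -51.000 127.000
-34.000 -41.000 213.000
-34.000 -41.000 213.000
24.000 -37.000 239.000
66.000 -16.500 141.000


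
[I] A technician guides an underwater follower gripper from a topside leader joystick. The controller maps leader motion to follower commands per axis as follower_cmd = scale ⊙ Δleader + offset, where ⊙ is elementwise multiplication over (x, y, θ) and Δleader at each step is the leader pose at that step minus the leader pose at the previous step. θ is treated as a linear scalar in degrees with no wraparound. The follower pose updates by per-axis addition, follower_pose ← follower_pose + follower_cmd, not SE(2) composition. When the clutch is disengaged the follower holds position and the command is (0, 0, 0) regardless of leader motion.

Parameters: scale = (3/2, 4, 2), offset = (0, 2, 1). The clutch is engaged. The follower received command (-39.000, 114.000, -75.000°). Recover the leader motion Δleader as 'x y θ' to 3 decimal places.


-26.000 28.000 -38.000

axis x: (-39.000 − 0) / (3/2) = -26.000
axis y: (114.000 − 2) / (4) = 28.000
axis θ: (-75.000 − 1) / (2) = -38.000


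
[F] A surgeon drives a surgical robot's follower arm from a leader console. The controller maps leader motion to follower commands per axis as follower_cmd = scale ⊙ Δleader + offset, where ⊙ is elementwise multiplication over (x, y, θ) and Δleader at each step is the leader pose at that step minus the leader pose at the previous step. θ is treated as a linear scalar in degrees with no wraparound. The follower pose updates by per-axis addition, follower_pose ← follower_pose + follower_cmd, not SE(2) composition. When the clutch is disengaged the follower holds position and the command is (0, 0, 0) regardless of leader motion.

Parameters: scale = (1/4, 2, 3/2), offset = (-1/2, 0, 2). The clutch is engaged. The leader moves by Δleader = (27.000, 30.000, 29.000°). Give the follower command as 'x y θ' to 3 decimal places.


6.250 60.000 45.500

axis x: 1/4·27.000 + -1/2 = 6.250
axis y: 2·30.000 + 0 = 60.000
axis θ: 3/2·29.000 + 2 = 45.500


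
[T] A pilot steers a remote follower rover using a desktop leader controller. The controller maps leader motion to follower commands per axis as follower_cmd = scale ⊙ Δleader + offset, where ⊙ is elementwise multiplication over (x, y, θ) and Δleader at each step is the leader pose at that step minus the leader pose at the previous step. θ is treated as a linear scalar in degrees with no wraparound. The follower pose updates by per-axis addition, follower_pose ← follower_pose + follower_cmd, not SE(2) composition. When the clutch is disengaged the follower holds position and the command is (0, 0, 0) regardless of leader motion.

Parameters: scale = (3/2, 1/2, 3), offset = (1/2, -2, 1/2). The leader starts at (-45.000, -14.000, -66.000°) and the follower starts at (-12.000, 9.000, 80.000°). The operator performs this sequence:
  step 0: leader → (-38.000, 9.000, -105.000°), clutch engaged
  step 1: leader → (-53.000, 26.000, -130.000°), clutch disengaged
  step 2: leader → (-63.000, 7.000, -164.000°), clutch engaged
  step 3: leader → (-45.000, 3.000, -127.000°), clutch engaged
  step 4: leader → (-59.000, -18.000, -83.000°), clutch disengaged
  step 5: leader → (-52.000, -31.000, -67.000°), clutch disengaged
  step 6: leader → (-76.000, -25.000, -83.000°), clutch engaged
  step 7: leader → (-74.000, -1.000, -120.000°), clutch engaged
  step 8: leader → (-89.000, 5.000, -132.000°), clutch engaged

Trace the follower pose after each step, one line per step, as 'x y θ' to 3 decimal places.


step 0: Δleader=(7.000, 23.000, -39.000°), engaged; cmd=(11.000, 9.500, -116.500°) → follower=(-1.000, 18.500, -36.500°)
step 1: Δleader=(-15.000, 17.000, -25.000°), disengaged; cmd=(0,0,0) → follower holds at (-1.000, 18.500, -36.500°)
step 2: Δleader=(-10.000, -19.000, -34.000°), engaged; cmd=(-14.500, -11.500, -101.500°) → follower=(-15.500, 7.000, -138.000°)
step 3: Δleader=(18.000, -4.000, 37.000°), engaged; cmd=(27.500, -4.000, 111.500°) → follower=(12.000, 3.000, -26.500°)
step 4: Δleader=(-14.000, -21.000, 44.000°), disengaged; cmd=(0,0,0) → follower holds at (12.000, 3.000, -26.500°)
step 5: Δleader=(7.000, -13.000, 16.000°), disengaged; cmd=(0,0,0) → follower holds at (12.000, 3.000, -26.500°)
step 6: Δleader=(-24.000, 6.000, -16.000°), engaged; cmd=(-35.500, 1.000, -47.500°) → follower=(-23.500, 4.000, -74.000°)
step 7: Δleader=(2.000, 24.000, -37.000°), engaged; cmd=(3.500, 10.000, -110.500°) → follower=(-20.000, 14.000, -184.500°)
step 8: Δleader=(-15.000, 6.000, -12.000°), engaged; cmd=(-22.000, 1.000, -35.500°) → follower=(-42.000, 15.000, -220.000°)

-1.000 18.500 -36.500
-1.000 18.500 -36.500
-15.500 7.000 -138.000
12.000 3.000 -26.500
12.000 3.000 -26.500
12.000 3.000 -26.500
-23.500 4.000 -74.000
-20.000 14.000 -184.500
-42.000 15.000 -220.000


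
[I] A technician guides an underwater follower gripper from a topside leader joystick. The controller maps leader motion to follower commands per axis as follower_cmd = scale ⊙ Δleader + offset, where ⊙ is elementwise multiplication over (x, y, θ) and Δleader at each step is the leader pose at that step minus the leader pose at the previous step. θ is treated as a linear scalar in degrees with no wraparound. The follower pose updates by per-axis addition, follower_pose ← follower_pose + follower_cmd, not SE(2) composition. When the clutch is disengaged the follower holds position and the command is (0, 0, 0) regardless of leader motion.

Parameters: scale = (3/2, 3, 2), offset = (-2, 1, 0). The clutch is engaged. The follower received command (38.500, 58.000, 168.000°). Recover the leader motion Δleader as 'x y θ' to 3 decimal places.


27.000 19.000 84.000

axis x: (38.500 − -2) / (3/2) = 27.000
axis y: (58.000 − 1) / (3) = 19.000
axis θ: (168.000 − 0) / (2) = 84.000


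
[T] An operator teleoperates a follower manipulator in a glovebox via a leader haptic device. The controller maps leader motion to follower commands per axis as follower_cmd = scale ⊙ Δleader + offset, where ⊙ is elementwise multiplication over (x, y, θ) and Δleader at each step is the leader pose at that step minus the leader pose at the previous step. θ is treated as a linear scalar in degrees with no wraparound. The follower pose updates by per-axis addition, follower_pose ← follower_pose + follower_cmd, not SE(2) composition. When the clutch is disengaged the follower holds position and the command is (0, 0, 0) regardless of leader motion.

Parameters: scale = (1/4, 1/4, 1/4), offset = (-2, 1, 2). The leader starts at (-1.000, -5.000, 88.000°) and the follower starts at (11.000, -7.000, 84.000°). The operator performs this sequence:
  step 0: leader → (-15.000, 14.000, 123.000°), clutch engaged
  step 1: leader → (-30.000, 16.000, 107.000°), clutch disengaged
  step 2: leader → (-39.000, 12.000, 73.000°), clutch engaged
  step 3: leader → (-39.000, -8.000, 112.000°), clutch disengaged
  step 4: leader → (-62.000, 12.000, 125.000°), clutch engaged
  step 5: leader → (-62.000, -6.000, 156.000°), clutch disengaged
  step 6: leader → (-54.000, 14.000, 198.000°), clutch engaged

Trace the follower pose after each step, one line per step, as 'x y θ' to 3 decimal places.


step 0: Δleader=(-14.000, 19.000, 35.000°), engaged; cmd=(-5.500, 5.750, 10.750°) → follower=(5.500, -1.250, 94.750°)
step 1: Δleader=(-15.000, 2.000, -16.000°), disengaged; cmd=(0,0,0) → follower holds at (5.500, -1.250, 94.750°)
step 2: Δleader=(-9.000, -4.000, -34.000°), engaged; cmd=(-4.250, 0.000, -6.500°) → follower=(1.250, -1.250, 88.250°)
step 3: Δleader=(0.000, -20.000, 39.000°), disengaged; cmd=(0,0,0) → follower holds at (1.250, -1.250, 88.250°)
step 4: Δleader=(-23.000, 20.000, 13.000°), engaged; cmd=(-7.750, 6.000, 5.250°) → follower=(-6.500, 4.750, 93.500°)
step 5: Δleader=(0.000, -18.000, 31.000°), disengaged; cmd=(0,0,0) → follower holds at (-6.500, 4.750, 93.500°)
step 6: Δleader=(8.000, 20.000, 42.000°), engaged; cmd=(0.000, 6.000, 12.500°) → follower=(-6.500, 10.750, 106.000°)

5.500 -1.250 94.750
5.500 -1.250 94.750
1.250 -1.250 88.250
1.250 -1.250 88.250
-6.500 4.750 93.500
-6.500 4.750 93.500
-6.500 10.750 106.000


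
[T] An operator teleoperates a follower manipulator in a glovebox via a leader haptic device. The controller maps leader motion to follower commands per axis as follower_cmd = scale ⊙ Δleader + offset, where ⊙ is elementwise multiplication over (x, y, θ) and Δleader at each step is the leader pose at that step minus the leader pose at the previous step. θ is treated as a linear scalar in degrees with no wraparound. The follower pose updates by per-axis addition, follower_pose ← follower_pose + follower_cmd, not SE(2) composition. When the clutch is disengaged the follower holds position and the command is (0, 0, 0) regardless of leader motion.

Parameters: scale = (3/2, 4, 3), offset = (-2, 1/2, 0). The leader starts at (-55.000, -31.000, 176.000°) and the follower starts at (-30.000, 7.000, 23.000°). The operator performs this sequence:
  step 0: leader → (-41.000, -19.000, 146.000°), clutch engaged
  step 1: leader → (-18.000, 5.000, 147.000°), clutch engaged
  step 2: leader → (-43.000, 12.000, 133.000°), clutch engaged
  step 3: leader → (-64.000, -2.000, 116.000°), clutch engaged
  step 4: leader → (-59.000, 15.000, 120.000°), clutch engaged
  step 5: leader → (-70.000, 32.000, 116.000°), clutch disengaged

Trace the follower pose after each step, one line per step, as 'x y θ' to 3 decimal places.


step 0: Δleader=(14.000, 12.000, -30.000°), engaged; cmd=(19.000, 48.500, -90.000°) → follower=(-11.000, 55.500, -67.000°)
step 1: Δleader=(23.000, 24.000, 1.000°), engaged; cmd=(32.500, 96.500, 3.000°) → follower=(21.500, 152.000, -64.000°)
step 2: Δleader=(-25.000, 7.000, -14.000°), engaged; cmd=(-39.500, 28.500, -42.000°) → follower=(-18.000, 180.500, -106.000°)
step 3: Δleader=(-21.000, -14.000, -17.000°), engaged; cmd=(-33.500, -55.500, -51.000°) → follower=(-51.500, 125.000, -157.000°)
step 4: Δleader=(5.000, 17.000, 4.000°), engaged; cmd=(5.500, 68.500, 12.000°) → follower=(-46.000, 193.500, -145.000°)
step 5: Δleader=(-11.000, 17.000, -4.000°), disengaged; cmd=(0,0,0) → follower holds at (-46.000, 193.500, -145.000°)

-11.000 55.500 -67.000
21.500 152.000 -64.000
-18.000 180.500 -106.000
-51.500 125.000 -157.000
-46.000 193.500 -145.000
-46.000 193.500 -145.000


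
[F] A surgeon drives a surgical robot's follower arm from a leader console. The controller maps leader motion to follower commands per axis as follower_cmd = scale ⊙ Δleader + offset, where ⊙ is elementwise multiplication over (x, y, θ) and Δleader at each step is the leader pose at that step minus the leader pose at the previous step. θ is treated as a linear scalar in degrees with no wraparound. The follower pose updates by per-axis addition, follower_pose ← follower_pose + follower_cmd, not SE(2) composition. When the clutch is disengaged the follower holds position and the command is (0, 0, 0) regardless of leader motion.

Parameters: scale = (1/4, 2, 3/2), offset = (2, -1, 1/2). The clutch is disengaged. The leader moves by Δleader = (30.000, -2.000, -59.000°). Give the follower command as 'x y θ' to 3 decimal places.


0.000 0.000 0.000

clutch disengaged → follower holds; cmd = (0, 0, 0)


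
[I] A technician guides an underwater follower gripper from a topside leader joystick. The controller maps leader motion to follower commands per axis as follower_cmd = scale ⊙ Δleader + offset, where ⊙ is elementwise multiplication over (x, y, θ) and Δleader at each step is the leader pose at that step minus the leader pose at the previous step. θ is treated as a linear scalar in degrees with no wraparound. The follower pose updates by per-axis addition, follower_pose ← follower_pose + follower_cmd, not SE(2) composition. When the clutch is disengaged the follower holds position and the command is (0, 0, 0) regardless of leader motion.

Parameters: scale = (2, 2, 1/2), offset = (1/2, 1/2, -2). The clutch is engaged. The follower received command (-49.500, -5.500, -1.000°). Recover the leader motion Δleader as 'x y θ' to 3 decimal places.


axis x: (-49.500 − 1/2) / (2) = -25.000
axis y: (-5.500 − 1/2) / (2) = -3.000
axis θ: (-1.000 − -2) / (1/2) = 2.000

-25.000 -3.000 2.000


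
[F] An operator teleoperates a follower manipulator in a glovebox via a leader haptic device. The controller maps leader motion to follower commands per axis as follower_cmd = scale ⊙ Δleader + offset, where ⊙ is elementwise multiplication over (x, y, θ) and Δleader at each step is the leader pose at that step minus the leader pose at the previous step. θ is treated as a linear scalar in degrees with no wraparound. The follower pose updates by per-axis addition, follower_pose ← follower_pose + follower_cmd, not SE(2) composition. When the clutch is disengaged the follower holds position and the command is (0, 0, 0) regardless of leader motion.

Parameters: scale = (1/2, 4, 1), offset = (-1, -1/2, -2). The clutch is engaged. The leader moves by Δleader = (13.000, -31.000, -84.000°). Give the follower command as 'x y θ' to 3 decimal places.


axis x: 1/2·13.000 + -1 = 5.500
axis y: 4·-31.000 + -1/2 = -124.500
axis θ: 1·-84.000 + -2 = -86.000

5.500 -124.500 -86.000


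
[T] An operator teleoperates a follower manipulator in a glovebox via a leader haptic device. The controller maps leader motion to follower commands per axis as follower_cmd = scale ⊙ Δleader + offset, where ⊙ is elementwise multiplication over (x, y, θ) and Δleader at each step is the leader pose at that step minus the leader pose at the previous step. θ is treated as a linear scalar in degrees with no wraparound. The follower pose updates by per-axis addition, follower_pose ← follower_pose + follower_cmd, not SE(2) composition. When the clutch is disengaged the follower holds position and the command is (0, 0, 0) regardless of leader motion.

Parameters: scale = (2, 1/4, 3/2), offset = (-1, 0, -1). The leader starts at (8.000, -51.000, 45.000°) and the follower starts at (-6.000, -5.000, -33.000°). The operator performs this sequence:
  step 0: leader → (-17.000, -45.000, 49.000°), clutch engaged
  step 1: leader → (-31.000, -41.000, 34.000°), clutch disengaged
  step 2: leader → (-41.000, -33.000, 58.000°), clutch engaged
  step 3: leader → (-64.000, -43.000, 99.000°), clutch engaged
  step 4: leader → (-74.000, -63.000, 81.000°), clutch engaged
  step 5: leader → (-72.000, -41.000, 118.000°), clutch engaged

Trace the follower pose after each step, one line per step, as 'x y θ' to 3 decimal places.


-57.000 -3.500 -28.000
-57.000 -3.500 -28.000
-78.000 -1.500 7.000
-125.000 -4.000 67.500
-146.000 -9.000 39.500
-143.000 -3.500 94.000

step 0: Δleader=(-25.000, 6.000, 4.000°), engaged; cmd=(-51.000, 1.500, 5.000°) → follower=(-57.000, -3.500, -28.000°)
step 1: Δleader=(-14.000, 4.000, -15.000°), disengaged; cmd=(0,0,0) → follower holds at (-57.000, -3.500, -28.000°)
step 2: Δleader=(-10.000, 8.000, 24.000°), engaged; cmd=(-21.000, 2.000, 35.000°) → follower=(-78.000, -1.500, 7.000°)
step 3: Δleader=(-23.000, -10.000, 41.000°), engaged; cmd=(-47.000, -2.500, 60.500°) → follower=(-125.000, -4.000, 67.500°)
step 4: Δleader=(-10.000, -20.000, -18.000°), engaged; cmd=(-21.000, -5.000, -28.000°) → follower=(-146.000, -9.000, 39.500°)
step 5: Δleader=(2.000, 22.000, 37.000°), engaged; cmd=(3.000, 5.500, 54.500°) → follower=(-143.000, -3.500, 94.000°)
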